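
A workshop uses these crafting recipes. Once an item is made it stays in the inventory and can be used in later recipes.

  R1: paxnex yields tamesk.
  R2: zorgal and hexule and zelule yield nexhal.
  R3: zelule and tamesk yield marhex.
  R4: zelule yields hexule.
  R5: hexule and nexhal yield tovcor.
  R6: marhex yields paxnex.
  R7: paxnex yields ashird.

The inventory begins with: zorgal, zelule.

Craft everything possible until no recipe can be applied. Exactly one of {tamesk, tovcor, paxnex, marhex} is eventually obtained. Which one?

zelule → hexule (R4).
Using R2, zorgal, hexule, and zelule make nexhal.
hexule and nexhal → tovcor (R5).
paxnex would need marhex (R6), but marhex is never obtained. tamesk would need paxnex (R1), but paxnex is never obtained. marhex would need zelule and tamesk (R3), but tamesk is never obtained.

tovcor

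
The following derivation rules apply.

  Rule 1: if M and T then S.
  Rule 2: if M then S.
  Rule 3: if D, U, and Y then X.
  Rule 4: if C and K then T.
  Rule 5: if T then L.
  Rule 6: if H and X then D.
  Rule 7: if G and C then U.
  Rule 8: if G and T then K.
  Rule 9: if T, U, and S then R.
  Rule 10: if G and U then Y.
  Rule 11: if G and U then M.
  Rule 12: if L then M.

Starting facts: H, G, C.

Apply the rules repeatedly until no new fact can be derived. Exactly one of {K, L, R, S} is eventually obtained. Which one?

S

G and C hold, so U follows (Rule 7).
G and U hold, so M follows (Rule 11).
From M, Rule 2 gives S.
R would need T, U, and S (Rule 9), but T is never established. L would need T (Rule 5), but T is never established. K would need G and T (Rule 8), but T is never established.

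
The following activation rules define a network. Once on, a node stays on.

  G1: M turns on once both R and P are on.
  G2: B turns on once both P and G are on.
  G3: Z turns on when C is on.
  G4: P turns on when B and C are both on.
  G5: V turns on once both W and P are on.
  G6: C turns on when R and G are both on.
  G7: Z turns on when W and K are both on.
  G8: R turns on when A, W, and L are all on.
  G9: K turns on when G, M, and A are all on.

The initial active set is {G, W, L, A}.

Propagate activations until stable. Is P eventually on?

No

P would need B and C (G4), but B never turns on.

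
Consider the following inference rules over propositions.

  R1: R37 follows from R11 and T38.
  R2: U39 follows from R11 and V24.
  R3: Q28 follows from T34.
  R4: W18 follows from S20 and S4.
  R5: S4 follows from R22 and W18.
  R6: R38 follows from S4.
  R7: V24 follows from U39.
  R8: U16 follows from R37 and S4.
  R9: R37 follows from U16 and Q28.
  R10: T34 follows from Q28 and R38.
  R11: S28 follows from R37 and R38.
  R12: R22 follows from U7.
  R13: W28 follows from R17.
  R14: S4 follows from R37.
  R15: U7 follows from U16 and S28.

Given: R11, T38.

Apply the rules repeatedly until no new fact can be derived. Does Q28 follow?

No

Q28 would need T34 (R3), but T34 is never established.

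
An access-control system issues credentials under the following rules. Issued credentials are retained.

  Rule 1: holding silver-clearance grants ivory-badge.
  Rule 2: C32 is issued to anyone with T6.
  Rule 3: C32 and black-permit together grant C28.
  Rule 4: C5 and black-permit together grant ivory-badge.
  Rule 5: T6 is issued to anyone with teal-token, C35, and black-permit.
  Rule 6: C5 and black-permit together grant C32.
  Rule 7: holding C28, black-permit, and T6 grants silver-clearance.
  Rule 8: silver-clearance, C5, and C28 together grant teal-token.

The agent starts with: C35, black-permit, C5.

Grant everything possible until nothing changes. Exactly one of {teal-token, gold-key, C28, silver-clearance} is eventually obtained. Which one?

C28

Holding C5 and black-permit grants C32 (Rule 6).
Holding C32 and black-permit grants C28 (Rule 3).
teal-token would need silver-clearance, C5, and C28 (Rule 8), but silver-clearance is never granted. silver-clearance would need C28, black-permit, and T6 (Rule 7), but T6 is never granted. No rule produces gold-key, and it is not given.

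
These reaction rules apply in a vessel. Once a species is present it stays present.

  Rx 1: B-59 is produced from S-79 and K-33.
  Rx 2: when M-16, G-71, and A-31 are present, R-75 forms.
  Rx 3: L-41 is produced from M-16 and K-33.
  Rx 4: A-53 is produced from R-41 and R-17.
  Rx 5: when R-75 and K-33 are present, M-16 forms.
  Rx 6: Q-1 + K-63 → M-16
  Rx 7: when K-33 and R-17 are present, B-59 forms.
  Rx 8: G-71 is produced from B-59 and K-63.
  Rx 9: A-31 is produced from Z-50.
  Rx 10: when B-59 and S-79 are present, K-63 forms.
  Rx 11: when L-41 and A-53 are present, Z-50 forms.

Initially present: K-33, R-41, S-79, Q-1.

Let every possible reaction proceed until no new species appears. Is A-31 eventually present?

No

A-31 would need Z-50 (Rx 9), but Z-50 never forms.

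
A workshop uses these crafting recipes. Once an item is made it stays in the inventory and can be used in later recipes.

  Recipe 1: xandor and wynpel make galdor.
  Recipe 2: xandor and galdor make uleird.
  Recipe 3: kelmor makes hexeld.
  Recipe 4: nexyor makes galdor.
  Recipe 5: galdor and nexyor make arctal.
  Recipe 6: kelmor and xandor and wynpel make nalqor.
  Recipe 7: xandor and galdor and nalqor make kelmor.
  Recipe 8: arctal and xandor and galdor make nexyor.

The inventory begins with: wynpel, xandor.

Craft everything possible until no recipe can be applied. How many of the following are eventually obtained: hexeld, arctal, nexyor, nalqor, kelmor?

0

hexeld would need kelmor (Recipe 3), but kelmor is never obtained.
arctal would need galdor and nexyor (Recipe 5), but nexyor is never obtained.
nexyor would need arctal, xandor, and galdor (Recipe 8), but arctal is never obtained.
nalqor would need kelmor, xandor, and wynpel (Recipe 6), but kelmor is never obtained.
kelmor would need xandor, galdor, and nalqor (Recipe 7), but nalqor is never obtained.
None of the 5 are reached.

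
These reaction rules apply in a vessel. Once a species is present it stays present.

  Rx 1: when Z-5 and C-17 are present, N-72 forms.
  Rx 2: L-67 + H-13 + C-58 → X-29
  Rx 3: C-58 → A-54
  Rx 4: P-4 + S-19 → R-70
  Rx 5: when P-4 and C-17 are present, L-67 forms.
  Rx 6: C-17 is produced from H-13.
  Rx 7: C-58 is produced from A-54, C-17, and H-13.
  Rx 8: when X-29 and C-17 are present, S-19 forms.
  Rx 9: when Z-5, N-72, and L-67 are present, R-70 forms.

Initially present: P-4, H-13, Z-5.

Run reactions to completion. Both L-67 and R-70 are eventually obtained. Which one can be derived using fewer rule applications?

L-67: H-13 present → C-17 forms (Rx 6). P-4 and C-17 present → L-67 forms (Rx 5). [2 rule applications]
R-70: H-13 present → C-17 forms (Rx 6). Z-5 and C-17 present → N-72 forms (Rx 1). P-4 and C-17 present → L-67 forms (Rx 5). Z-5, N-72, and L-67 present → R-70 forms (Rx 9). [4 rule applications]
L-67 needs fewer.

L-67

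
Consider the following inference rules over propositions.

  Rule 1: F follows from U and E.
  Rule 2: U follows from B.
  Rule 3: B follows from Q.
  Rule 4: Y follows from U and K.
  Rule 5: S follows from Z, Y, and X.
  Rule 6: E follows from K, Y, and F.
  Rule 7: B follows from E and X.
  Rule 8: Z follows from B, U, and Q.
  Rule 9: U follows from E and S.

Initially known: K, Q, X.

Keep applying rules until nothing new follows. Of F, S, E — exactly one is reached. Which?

Q holds, so B follows (Rule 3).
B holds, so U follows (Rule 2).
From B, U, and Q, Rule 8 gives Z.
From U and K, Rule 4 gives Y.
From Z, Y, and X, Rule 5 gives S.
F would need U and E (Rule 1), but E is never established. E would need K, Y, and F (Rule 6), but F is never established.

S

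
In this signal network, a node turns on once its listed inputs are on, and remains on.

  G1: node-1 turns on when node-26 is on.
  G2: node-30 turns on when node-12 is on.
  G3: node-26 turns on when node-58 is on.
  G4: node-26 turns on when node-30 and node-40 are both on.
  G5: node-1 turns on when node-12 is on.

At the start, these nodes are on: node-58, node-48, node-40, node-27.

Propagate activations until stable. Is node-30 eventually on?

node-30 would need node-12 (G2), but node-12 never turns on.

No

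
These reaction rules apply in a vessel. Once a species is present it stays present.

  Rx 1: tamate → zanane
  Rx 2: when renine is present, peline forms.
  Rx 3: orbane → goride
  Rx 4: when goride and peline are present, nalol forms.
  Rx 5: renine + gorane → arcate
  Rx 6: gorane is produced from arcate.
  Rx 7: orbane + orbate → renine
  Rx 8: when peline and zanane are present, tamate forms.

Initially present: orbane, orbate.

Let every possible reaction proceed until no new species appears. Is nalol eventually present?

Yes

orbane and orbate present → renine forms (Rx 7).
orbane present → goride forms (Rx 3).
renine present → peline forms (Rx 2).
goride and peline present → nalol forms (Rx 4).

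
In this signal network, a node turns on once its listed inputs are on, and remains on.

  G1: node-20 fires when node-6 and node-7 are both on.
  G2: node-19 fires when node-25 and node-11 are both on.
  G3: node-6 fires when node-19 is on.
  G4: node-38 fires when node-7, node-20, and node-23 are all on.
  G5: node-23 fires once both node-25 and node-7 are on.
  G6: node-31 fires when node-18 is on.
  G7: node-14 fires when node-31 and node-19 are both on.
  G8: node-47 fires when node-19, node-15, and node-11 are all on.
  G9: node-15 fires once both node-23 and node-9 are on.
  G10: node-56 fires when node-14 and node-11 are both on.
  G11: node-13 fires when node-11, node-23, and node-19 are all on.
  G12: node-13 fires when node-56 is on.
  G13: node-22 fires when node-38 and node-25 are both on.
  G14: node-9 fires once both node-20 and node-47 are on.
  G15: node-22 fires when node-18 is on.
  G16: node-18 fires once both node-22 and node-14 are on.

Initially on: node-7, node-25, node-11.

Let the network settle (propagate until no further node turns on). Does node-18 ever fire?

No

node-18 would need node-22 and node-14 (G16), but node-14 never turns on.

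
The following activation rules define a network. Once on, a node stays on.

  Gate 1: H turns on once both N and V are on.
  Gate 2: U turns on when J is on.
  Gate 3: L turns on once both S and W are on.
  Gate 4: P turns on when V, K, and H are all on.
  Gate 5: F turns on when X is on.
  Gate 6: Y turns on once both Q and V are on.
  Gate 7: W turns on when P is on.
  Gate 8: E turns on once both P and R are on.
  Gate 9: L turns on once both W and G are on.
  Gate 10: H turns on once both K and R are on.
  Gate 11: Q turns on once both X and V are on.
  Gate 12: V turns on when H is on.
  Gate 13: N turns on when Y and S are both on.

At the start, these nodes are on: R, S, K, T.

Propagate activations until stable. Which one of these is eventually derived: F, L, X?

L

Gate 10: K and R on → H on.
H is on, so V turns on (Gate 12).
V, K, and H are on, so P turns on (Gate 4).
P is on, so W turns on (Gate 7).
Gate 3: S and W on → L on.
F would need X (Gate 5), but X never turns on. No rule produces X, and it is not given.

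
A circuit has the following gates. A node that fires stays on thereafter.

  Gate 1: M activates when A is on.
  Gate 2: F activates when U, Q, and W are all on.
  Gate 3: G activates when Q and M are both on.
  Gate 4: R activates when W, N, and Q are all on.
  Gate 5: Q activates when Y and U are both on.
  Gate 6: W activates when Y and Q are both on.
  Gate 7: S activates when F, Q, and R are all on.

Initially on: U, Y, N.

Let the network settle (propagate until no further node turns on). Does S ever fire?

Yes

Gate 5: Y and U on → Q on.
Gate 6: Y and Q on → W on.
U, Q, and W are on, so F activates (Gate 2).
W, N, and Q are on, so R activates (Gate 4).
Gate 7: F, Q, and R on → S on.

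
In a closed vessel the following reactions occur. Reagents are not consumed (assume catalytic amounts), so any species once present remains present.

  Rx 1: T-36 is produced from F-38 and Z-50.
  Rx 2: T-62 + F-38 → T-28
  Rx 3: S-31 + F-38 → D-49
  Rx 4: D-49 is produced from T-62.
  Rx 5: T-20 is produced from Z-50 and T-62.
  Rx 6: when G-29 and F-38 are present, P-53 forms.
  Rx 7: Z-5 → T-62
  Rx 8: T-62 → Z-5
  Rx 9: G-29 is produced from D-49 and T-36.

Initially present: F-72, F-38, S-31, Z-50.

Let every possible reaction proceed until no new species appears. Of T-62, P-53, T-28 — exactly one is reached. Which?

S-31 and F-38 present → D-49 forms (Rx 3).
F-38 and Z-50 present → T-36 forms (Rx 1).
D-49 and T-36 present → G-29 forms (Rx 9).
G-29 and F-38 present → P-53 forms (Rx 6).
T-62 would need Z-5 (Rx 7), but Z-5 never forms. T-28 would need T-62 and F-38 (Rx 2), but T-62 never forms.

P-53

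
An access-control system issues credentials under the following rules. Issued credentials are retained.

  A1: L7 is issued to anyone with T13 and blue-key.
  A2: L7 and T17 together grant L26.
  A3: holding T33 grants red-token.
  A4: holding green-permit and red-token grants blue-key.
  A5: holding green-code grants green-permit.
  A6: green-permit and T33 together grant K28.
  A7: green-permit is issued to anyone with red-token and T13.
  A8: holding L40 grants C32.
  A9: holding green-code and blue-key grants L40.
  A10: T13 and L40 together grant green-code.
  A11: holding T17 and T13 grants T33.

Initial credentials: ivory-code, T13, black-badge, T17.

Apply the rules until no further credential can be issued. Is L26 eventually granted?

Holding T17 and T13 grants T33 (A11).
Holding T33 grants red-token (A3).
Holding red-token and T13 grants green-permit (A7).
Holding green-permit and red-token grants blue-key (A4).
Holding T13 and blue-key grants L7 (A1).
Holding L7 and T17 grants L26 (A2).

Yes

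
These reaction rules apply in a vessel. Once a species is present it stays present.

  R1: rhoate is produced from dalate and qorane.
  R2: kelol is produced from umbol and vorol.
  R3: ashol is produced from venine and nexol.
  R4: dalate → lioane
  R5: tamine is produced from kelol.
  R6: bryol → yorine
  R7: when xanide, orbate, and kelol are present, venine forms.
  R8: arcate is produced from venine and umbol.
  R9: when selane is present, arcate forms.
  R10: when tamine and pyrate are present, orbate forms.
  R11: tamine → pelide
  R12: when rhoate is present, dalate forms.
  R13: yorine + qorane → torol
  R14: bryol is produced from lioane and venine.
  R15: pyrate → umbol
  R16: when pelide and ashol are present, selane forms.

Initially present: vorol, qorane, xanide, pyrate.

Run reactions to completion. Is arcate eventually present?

pyrate present → umbol forms (R15).
umbol and vorol present → kelol forms (R2).
kelol present → tamine forms (R5).
tamine and pyrate present → orbate forms (R10).
xanide, orbate, and kelol present → venine forms (R7).
venine and umbol present → arcate forms (R8).

Yes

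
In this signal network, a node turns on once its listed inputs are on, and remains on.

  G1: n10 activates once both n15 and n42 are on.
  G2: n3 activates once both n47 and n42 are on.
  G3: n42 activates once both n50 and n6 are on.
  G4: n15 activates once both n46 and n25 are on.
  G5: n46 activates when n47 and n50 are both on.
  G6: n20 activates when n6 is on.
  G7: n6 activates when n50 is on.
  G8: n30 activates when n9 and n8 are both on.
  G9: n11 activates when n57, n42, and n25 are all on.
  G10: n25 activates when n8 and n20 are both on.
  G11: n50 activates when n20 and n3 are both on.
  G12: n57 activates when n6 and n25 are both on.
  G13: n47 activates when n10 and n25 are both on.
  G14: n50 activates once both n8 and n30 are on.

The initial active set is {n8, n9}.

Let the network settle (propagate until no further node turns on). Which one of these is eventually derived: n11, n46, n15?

G8: n9 and n8 on → n30 on.
G14: n8 and n30 on → n50 on.
G7: n50 on → n6 on.
n50 and n6 are on, so n42 activates (G3).
G6: n6 on → n20 on.
n8 and n20 are on, so n25 activates (G10).
n6 and n25 are on, so n57 activates (G12).
G9: n57, n42, and n25 on → n11 on.
n15 would need n46 and n25 (G4), but n46 never turns on. n46 would need n47 and n50 (G5), but n47 never turns on.

n11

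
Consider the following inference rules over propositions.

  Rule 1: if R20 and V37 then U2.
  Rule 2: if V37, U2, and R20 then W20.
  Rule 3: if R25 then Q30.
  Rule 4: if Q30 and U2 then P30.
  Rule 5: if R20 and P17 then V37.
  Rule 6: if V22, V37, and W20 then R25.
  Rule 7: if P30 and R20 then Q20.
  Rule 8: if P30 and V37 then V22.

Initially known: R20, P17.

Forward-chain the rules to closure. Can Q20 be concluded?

Q20 would need P30 and R20 (Rule 7), but P30 is never established.

No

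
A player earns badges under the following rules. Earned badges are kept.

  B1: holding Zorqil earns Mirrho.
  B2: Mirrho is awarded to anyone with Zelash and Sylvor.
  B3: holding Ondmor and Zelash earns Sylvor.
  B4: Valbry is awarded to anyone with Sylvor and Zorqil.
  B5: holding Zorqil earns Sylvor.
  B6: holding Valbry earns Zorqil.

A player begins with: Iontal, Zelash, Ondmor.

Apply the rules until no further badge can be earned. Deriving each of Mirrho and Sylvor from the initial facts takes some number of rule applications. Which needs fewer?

Sylvor: With Ondmor and Zelash, Sylvor is earned (B3). [1 rule application]
Mirrho: With Ondmor and Zelash, Sylvor is earned (B3). With Zelash and Sylvor, Mirrho is earned (B2). [2 rule applications]
Sylvor needs fewer.

Sylvor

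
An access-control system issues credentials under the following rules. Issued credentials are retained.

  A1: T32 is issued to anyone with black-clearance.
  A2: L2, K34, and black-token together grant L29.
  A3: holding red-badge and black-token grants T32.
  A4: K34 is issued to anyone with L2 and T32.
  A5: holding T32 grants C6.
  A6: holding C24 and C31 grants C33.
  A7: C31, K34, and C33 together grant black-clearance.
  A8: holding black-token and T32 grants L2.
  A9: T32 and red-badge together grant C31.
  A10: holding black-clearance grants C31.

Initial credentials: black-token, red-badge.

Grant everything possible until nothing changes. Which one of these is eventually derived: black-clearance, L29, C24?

L29

Holding red-badge and black-token grants T32 (A3).
Holding black-token and T32 grants L2 (A8).
Holding L2 and T32 grants K34 (A4).
Holding L2, K34, and black-token grants L29 (A2).
No rule produces C24, and it is not given. black-clearance would need C31, K34, and C33 (A7), but C33 is never granted.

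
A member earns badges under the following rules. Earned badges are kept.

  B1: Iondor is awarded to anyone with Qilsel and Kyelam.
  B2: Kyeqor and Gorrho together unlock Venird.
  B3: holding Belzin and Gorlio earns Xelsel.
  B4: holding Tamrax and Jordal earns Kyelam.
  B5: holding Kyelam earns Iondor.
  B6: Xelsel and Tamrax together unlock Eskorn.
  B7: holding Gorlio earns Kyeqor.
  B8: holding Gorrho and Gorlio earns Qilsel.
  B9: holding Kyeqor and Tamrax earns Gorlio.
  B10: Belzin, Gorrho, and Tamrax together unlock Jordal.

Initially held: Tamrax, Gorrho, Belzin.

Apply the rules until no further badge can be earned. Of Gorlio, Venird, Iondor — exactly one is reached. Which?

With Belzin, Gorrho, and Tamrax, Jordal is earned (B10).
With Tamrax and Jordal, Kyelam is earned (B4).
With Kyelam, Iondor is earned (B5).
Venird would need Kyeqor and Gorrho (B2), but Kyeqor is never earned. Gorlio would need Kyeqor and Tamrax (B9), but Kyeqor is never earned.

Iondor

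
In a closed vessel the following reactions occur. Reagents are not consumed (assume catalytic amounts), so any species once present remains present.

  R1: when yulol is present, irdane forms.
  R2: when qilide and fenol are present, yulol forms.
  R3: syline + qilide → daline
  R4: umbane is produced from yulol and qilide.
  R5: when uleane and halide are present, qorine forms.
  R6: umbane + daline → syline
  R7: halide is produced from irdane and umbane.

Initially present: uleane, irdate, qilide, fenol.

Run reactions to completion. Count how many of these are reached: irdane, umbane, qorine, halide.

qilide and fenol present → yulol forms (R2).
yulol present → irdane forms (R1).
yulol and qilide present → umbane forms (R4).
irdane and umbane present → halide forms (R7).
uleane and halide present → qorine forms (R5).
irdane: reached.
umbane: reached.
qorine: reached.
halide: reached.
All 4 are reached.

4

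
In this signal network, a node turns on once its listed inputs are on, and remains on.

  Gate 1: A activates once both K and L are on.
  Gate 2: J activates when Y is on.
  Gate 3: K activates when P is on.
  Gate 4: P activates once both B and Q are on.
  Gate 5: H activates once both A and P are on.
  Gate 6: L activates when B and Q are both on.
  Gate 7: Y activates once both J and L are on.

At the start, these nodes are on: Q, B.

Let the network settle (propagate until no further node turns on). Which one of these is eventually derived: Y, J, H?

Gate 4: B and Q on → P on.
B and Q are on, so L activates (Gate 6).
Gate 3: P on → K on.
K and L are on, so A activates (Gate 1).
A and P are on, so H activates (Gate 5).
J would need Y (Gate 2), but Y never turns on. Y would need J and L (Gate 7), but J never turns on.

H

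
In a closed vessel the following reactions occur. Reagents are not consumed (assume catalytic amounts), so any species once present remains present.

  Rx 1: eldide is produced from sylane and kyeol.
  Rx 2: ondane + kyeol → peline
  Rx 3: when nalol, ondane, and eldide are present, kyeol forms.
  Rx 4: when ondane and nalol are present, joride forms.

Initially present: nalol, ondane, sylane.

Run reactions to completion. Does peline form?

No

peline would need ondane and kyeol (Rx 2), but kyeol never forms.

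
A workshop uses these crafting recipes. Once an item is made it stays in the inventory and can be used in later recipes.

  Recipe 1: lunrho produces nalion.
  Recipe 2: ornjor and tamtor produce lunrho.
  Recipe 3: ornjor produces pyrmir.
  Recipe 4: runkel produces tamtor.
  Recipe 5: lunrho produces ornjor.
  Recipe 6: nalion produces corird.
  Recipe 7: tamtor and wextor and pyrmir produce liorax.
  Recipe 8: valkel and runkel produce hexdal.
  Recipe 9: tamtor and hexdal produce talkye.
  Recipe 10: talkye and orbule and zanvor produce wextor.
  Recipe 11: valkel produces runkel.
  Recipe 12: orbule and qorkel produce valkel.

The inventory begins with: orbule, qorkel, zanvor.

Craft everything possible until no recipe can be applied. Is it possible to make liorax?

No

liorax would need tamtor, wextor, and pyrmir (Recipe 7), but pyrmir is never obtained.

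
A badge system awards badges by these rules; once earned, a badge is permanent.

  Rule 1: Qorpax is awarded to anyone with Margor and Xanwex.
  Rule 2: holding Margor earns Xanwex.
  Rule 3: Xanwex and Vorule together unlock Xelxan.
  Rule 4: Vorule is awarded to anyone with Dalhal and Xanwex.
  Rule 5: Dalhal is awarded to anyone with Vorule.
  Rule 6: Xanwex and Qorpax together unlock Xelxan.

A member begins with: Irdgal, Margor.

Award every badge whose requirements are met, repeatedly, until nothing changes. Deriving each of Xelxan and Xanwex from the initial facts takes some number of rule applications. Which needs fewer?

Xanwex

Xanwex: With Margor, Xanwex is earned (Rule 2). [1 rule application]
Xelxan: With Margor, Xanwex is earned (Rule 2). With Margor and Xanwex, Qorpax is earned (Rule 1). With Xanwex and Qorpax, Xelxan is earned (Rule 6). [3 rule applications]
Xanwex needs fewer.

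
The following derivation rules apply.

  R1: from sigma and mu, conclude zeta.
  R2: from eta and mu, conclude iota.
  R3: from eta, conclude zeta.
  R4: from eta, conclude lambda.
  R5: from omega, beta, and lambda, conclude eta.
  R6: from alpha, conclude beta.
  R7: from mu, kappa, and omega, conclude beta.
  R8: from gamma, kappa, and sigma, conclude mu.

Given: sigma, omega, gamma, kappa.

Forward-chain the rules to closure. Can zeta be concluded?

From gamma, kappa, and sigma, R8 gives mu.
sigma and mu hold, so zeta follows (R1).

Yes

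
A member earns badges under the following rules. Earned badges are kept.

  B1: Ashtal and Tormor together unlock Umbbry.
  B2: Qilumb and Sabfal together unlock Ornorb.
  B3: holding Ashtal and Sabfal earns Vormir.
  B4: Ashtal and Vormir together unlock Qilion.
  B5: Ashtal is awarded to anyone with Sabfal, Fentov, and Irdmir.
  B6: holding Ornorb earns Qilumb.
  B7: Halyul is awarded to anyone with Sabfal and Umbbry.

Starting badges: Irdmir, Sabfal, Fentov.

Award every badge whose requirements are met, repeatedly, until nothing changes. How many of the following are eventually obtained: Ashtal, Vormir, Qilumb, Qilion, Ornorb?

With Sabfal, Fentov, and Irdmir, Ashtal is earned (B5).
With Ashtal and Sabfal, Vormir is earned (B3).
With Ashtal and Vormir, Qilion is earned (B4).
Ashtal: reached.
Vormir: reached.
Qilumb would need Ornorb (B6), but Ornorb is never earned.
Qilion: reached.
Ornorb would need Qilumb and Sabfal (B2), but Qilumb is never earned.
Reached: Ashtal, Vormir, and Qilion — 3 of the 5.

3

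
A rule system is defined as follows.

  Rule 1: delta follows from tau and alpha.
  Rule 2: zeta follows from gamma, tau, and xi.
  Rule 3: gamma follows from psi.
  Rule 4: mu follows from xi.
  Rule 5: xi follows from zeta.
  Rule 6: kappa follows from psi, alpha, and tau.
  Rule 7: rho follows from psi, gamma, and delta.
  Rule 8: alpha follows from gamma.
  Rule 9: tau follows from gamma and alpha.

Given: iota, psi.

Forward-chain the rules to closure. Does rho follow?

psi holds, so gamma follows (Rule 3).
gamma holds, so alpha follows (Rule 8).
gamma and alpha hold, so tau follows (Rule 9).
From tau and alpha, Rule 1 gives delta.
psi, gamma, and delta hold, so rho follows (Rule 7).

Yes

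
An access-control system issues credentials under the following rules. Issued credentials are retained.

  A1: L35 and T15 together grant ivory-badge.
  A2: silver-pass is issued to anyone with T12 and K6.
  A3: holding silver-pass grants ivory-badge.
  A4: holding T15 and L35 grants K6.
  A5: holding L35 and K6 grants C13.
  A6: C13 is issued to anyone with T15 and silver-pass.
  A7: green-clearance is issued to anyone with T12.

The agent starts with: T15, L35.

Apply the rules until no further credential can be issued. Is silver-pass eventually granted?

No

silver-pass would need T12 and K6 (A2), but T12 is never granted.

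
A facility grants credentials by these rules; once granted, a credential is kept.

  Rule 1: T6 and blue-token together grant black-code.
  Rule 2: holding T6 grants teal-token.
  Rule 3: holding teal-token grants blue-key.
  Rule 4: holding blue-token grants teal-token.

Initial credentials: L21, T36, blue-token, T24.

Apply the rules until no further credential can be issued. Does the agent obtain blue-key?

Holding blue-token grants teal-token (Rule 4).
Holding teal-token grants blue-key (Rule 3).

Yes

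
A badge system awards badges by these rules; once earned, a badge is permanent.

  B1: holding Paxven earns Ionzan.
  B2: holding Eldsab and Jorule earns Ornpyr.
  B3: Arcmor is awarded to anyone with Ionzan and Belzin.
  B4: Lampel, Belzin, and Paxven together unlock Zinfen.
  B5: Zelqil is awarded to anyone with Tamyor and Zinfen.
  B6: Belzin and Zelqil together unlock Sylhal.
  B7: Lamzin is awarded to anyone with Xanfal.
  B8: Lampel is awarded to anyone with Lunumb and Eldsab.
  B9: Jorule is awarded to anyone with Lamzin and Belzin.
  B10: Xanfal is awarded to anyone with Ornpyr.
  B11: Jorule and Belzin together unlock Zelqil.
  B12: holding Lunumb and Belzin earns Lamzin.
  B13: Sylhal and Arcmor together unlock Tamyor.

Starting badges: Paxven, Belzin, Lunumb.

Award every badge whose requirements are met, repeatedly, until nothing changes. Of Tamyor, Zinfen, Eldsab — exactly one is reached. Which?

With Lunumb and Belzin, Lamzin is earned (B12).
With Paxven, Ionzan is earned (B1).
With Ionzan and Belzin, Arcmor is earned (B3).
With Lamzin and Belzin, Jorule is earned (B9).
With Jorule and Belzin, Zelqil is earned (B11).
With Belzin and Zelqil, Sylhal is earned (B6).
With Sylhal and Arcmor, Tamyor is earned (B13).
Zinfen would need Lampel, Belzin, and Paxven (B4), but Lampel is never earned. No rule produces Eldsab, and it is not given.

Tamyor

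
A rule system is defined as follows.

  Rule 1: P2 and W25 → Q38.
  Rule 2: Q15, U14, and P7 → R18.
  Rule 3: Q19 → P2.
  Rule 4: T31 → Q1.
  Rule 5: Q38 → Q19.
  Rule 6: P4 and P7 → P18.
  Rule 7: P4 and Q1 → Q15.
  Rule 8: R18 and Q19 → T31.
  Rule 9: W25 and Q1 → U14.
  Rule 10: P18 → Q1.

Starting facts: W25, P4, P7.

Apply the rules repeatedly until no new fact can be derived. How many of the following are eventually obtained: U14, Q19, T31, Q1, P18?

From P4 and P7, Rule 6 gives P18.
P18 holds, so Q1 follows (Rule 10).
W25 and Q1 hold, so U14 follows (Rule 9).
U14: reached.
Q19 would need Q38 (Rule 5), but Q38 is never established.
T31 would need R18 and Q19 (Rule 8), but Q19 is never established.
Q1: reached.
P18: reached.
Reached: U14, Q1, and P18 — 3 of the 5.

3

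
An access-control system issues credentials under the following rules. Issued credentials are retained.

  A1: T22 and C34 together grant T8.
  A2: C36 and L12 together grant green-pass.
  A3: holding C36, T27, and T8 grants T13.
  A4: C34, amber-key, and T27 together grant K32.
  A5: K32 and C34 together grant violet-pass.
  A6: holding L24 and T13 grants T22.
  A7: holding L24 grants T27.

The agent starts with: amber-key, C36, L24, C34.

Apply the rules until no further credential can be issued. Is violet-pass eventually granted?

Holding L24 grants T27 (A7).
Holding C34, amber-key, and T27 grants K32 (A4).
Holding K32 and C34 grants violet-pass (A5).

Yes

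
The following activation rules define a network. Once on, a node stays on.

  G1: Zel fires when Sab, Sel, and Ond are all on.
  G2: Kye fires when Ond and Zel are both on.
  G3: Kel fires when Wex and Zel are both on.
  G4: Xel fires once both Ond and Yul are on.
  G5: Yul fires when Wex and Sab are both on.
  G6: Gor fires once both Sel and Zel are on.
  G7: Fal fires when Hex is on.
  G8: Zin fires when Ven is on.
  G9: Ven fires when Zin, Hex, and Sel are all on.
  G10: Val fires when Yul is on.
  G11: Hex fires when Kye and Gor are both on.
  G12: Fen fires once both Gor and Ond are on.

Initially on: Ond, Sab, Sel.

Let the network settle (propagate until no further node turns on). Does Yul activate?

No

Yul would need Wex and Sab (G5), but Wex never turns on.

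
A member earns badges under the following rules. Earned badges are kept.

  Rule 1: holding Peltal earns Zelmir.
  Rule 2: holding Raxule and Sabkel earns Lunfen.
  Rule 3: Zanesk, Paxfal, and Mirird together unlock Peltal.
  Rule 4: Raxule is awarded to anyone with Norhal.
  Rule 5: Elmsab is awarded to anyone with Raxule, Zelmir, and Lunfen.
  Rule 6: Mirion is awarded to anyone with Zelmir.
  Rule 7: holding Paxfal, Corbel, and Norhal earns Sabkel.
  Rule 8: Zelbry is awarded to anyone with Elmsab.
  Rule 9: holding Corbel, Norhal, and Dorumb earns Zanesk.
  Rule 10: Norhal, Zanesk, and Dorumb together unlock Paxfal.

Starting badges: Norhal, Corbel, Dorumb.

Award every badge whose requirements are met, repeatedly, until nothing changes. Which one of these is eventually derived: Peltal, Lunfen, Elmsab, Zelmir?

With Norhal, Raxule is earned (Rule 4).
With Corbel, Norhal, and Dorumb, Zanesk is earned (Rule 9).
With Norhal, Zanesk, and Dorumb, Paxfal is earned (Rule 10).
With Paxfal, Corbel, and Norhal, Sabkel is earned (Rule 7).
With Raxule and Sabkel, Lunfen is earned (Rule 2).
Elmsab would need Raxule, Zelmir, and Lunfen (Rule 5), but Zelmir is never earned. Zelmir would need Peltal (Rule 1), but Peltal is never earned. Peltal would need Zanesk, Paxfal, and Mirird (Rule 3), but Mirird is never earned.

Lunfen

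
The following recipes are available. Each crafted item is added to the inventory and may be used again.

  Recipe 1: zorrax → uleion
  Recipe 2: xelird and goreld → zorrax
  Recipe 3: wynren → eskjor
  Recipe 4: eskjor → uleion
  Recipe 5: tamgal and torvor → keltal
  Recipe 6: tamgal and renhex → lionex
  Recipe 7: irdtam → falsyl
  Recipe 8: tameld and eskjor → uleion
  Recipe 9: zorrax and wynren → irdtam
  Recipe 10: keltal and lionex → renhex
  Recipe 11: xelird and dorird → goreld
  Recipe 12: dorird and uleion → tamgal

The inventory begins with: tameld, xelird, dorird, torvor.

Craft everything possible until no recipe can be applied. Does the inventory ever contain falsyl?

falsyl would need irdtam (Recipe 7), but irdtam is never obtained.

No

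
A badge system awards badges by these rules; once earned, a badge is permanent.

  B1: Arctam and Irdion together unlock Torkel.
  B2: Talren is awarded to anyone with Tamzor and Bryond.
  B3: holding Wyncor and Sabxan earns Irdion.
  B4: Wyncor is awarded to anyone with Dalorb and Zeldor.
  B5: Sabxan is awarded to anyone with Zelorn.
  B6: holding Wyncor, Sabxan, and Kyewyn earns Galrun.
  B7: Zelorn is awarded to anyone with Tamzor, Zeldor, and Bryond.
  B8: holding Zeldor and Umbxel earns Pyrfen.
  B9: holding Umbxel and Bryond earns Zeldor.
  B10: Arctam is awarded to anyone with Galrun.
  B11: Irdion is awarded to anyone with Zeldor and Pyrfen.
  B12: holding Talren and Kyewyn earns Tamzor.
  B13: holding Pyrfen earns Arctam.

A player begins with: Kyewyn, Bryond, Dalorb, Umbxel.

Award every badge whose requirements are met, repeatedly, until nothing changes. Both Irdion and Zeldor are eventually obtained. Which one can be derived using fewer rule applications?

Zeldor

Zeldor: With Umbxel and Bryond, Zeldor is earned (B9). [1 rule application]
Irdion: With Umbxel and Bryond, Zeldor is earned (B9). With Zeldor and Umbxel, Pyrfen is earned (B8). With Zeldor and Pyrfen, Irdion is earned (B11). [3 rule applications]
Zeldor needs fewer.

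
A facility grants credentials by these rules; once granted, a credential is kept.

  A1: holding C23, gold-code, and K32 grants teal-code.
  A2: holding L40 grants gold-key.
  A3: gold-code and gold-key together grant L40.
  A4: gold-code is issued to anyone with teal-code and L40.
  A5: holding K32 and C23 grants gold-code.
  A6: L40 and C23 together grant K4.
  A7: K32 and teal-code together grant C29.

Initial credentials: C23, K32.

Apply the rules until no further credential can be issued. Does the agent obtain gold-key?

No

gold-key would need L40 (A2), but L40 is never granted.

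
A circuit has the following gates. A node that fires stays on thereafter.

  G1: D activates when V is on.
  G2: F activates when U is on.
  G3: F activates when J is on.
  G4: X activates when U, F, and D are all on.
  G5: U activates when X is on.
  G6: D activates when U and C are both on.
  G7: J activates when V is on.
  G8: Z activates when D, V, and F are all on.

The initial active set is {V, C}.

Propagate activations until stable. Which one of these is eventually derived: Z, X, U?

G1: V on → D on.
G7: V on → J on.
G3: J on → F on.
D, V, and F are on, so Z activates (G8).
X would need U, F, and D (G4), but U never turns on. U would need X (G5), but X never turns on.

Z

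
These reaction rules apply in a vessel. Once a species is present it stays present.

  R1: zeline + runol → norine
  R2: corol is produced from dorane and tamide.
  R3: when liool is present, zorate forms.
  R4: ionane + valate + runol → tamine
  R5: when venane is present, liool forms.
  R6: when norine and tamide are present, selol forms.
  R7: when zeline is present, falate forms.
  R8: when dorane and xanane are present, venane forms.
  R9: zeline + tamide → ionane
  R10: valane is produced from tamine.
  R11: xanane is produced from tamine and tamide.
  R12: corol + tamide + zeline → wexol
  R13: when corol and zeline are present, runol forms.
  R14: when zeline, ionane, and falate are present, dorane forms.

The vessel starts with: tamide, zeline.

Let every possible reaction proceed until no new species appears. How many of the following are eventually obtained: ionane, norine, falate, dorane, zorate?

zeline and tamide present → ionane forms (R9).
zeline present → falate forms (R7).
zeline, ionane, and falate present → dorane forms (R14).
dorane and tamide present → corol forms (R2).
corol and zeline present → runol forms (R13).
zeline and runol present → norine forms (R1).
ionane: reached.
norine: reached.
falate: reached.
dorane: reached.
zorate would need liool (R3), but liool never forms.
Reached: ionane, norine, falate, and dorane — 4 of the 5.

4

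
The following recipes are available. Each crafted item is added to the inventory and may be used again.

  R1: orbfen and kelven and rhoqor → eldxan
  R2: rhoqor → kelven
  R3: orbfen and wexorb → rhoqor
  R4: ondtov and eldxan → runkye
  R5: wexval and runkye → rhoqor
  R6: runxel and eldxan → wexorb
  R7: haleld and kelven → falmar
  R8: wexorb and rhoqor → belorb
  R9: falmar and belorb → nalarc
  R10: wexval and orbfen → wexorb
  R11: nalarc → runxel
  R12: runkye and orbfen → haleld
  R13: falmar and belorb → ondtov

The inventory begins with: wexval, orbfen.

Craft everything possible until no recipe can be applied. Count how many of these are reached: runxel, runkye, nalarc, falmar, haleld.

runxel would need nalarc (R11), but nalarc is never obtained.
runkye would need ondtov and eldxan (R4), but ondtov is never obtained.
nalarc would need falmar and belorb (R9), but falmar is never obtained.
falmar would need haleld and kelven (R7), but haleld is never obtained.
haleld would need runkye and orbfen (R12), but runkye is never obtained.
None of the 5 are reached.

0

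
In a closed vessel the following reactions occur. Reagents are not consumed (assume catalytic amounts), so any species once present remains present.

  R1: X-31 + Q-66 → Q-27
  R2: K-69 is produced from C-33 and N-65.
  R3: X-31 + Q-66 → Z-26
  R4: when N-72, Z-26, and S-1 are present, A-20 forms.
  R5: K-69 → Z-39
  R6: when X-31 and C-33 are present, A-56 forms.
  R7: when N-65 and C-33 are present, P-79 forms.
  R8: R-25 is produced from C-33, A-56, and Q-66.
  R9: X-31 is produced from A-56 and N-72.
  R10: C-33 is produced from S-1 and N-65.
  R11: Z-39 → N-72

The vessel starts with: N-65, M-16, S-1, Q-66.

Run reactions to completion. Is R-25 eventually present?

No

R-25 would need C-33, A-56, and Q-66 (R8), but A-56 never forms.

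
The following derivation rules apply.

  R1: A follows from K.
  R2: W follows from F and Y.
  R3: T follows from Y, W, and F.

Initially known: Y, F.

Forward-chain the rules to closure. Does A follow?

A would need K (R1), but K is never established.

No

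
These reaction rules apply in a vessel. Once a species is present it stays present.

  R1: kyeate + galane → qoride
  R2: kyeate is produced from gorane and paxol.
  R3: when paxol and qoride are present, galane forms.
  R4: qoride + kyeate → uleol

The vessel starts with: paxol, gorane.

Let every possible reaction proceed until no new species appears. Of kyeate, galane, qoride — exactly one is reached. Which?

gorane and paxol present → kyeate forms (R2).
galane would need paxol and qoride (R3), but qoride never forms. qoride would need kyeate and galane (R1), but galane never forms.

kyeate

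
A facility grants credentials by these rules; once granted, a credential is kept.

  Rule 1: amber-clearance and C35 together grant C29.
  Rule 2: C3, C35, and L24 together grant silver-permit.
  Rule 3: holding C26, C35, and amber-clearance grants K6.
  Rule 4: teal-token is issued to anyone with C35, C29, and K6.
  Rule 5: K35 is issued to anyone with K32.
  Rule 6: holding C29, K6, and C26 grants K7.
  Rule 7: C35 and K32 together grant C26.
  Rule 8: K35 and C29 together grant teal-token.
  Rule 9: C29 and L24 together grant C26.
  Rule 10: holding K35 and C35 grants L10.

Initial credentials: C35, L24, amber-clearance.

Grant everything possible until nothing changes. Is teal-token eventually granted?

Yes

Holding amber-clearance and C35 grants C29 (Rule 1).
Holding C29 and L24 grants C26 (Rule 9).
Holding C26, C35, and amber-clearance grants K6 (Rule 3).
Holding C35, C29, and K6 grants teal-token (Rule 4).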